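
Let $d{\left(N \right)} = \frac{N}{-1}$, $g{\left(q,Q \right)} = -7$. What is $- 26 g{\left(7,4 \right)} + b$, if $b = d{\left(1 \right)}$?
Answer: $181$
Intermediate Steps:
$d{\left(N \right)} = - N$ ($d{\left(N \right)} = N \left(-1\right) = - N$)
$b = -1$ ($b = \left(-1\right) 1 = -1$)
$- 26 g{\left(7,4 \right)} + b = \left(-26\right) \left(-7\right) - 1 = 182 - 1 = 181$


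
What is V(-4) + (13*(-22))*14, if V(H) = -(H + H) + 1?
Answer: -3995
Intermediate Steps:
V(H) = 1 - 2*H (V(H) = -2*H + 1 = 1 - 2*H)
V(-4) + (13*(-22))*14 = (1 - 2*(-4)) + (13*(-22))*14 = (1 + 8) - 286*14 = 9 - 4004 = -3995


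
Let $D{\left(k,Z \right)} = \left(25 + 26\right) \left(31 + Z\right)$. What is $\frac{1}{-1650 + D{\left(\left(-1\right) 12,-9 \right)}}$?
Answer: $- \frac{1}{528} \approx -0.0018939$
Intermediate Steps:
$D{\left(k,Z \right)} = 1581 + 51 Z$ ($D{\left(k,Z \right)} = 51 \left(31 + Z\right) = 1581 + 51 Z$)
$\frac{1}{-1650 + D{\left(\left(-1\right) 12,-9 \right)}} = \frac{1}{-1650 + \left(1581 + 51 \left(-9\right)\right)} = \frac{1}{-1650 + \left(1581 - 459\right)} = \frac{1}{-1650 + 1122} = \frac{1}{-528} = - \frac{1}{528}$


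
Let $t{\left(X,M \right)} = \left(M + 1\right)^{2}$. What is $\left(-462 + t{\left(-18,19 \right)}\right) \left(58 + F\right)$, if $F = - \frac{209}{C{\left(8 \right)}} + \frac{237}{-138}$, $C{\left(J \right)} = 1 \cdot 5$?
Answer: $- \frac{103261}{115} \approx -897.92$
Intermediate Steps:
$t{\left(X,M \right)} = \left(1 + M\right)^{2}$
$C{\left(J \right)} = 5$
$F = - \frac{10009}{230}$ ($F = - \frac{209}{5} + \frac{237}{-138} = \left(-209\right) \frac{1}{5} + 237 \left(- \frac{1}{138}\right) = - \frac{209}{5} - \frac{79}{46} = - \frac{10009}{230} \approx -43.517$)
$\left(-462 + t{\left(-18,19 \right)}\right) \left(58 + F\right) = \left(-462 + \left(1 + 19\right)^{2}\right) \left(58 - \frac{10009}{230}\right) = \left(-462 + 20^{2}\right) \frac{3331}{230} = \left(-462 + 400\right) \frac{3331}{230} = \left(-62\right) \frac{3331}{230} = - \frac{103261}{115}$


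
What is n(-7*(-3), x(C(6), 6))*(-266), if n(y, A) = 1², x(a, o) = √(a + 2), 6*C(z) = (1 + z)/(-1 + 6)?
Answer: -266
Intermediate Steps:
C(z) = 1/30 + z/30 (C(z) = ((1 + z)/(-1 + 6))/6 = ((1 + z)/5)/6 = ((1 + z)*(⅕))/6 = (⅕ + z/5)/6 = 1/30 + z/30)
x(a, o) = √(2 + a)
n(y, A) = 1
n(-7*(-3), x(C(6), 6))*(-266) = 1*(-266) = -266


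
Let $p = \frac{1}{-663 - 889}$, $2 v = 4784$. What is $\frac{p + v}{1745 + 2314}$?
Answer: $\frac{412487}{699952} \approx 0.58931$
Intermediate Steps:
$v = 2392$ ($v = \frac{1}{2} \cdot 4784 = 2392$)
$p = - \frac{1}{1552}$ ($p = \frac{1}{-1552} = - \frac{1}{1552} \approx -0.00064433$)
$\frac{p + v}{1745 + 2314} = \frac{- \frac{1}{1552} + 2392}{1745 + 2314} = \frac{3712383}{1552 \cdot 4059} = \frac{3712383}{1552} \cdot \frac{1}{4059} = \frac{412487}{699952}$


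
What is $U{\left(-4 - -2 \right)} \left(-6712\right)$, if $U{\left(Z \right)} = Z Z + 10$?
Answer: $-93968$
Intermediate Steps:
$U{\left(Z \right)} = 10 + Z^{2}$ ($U{\left(Z \right)} = Z^{2} + 10 = 10 + Z^{2}$)
$U{\left(-4 - -2 \right)} \left(-6712\right) = \left(10 + \left(-4 - -2\right)^{2}\right) \left(-6712\right) = \left(10 + \left(-4 + 2\right)^{2}\right) \left(-6712\right) = \left(10 + \left(-2\right)^{2}\right) \left(-6712\right) = \left(10 + 4\right) \left(-6712\right) = 14 \left(-6712\right) = -93968$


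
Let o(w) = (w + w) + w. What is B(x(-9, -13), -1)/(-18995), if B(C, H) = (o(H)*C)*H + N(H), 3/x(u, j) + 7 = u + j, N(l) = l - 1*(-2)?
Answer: -4/110171 ≈ -3.6307e-5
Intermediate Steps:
N(l) = 2 + l (N(l) = l + 2 = 2 + l)
o(w) = 3*w (o(w) = 2*w + w = 3*w)
x(u, j) = 3/(-7 + j + u) (x(u, j) = 3/(-7 + (u + j)) = 3/(-7 + (j + u)) = 3/(-7 + j + u))
B(C, H) = 2 + H + 3*C*H**2 (B(C, H) = ((3*H)*C)*H + (2 + H) = (3*C*H)*H + (2 + H) = 3*C*H**2 + (2 + H) = 2 + H + 3*C*H**2)
B(x(-9, -13), -1)/(-18995) = (2 - 1 + 3*(3/(-7 - 13 - 9))*(-1)**2)/(-18995) = (2 - 1 + 3*(3/(-29))*1)*(-1/18995) = (2 - 1 + 3*(3*(-1/29))*1)*(-1/18995) = (2 - 1 + 3*(-3/29)*1)*(-1/18995) = (2 - 1 - 9/29)*(-1/18995) = (20/29)*(-1/18995) = -4/110171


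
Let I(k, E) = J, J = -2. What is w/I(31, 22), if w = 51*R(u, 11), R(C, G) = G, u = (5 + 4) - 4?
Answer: -561/2 ≈ -280.50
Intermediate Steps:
u = 5 (u = 9 - 4 = 5)
I(k, E) = -2
w = 561 (w = 51*11 = 561)
w/I(31, 22) = 561/(-2) = 561*(-1/2) = -561/2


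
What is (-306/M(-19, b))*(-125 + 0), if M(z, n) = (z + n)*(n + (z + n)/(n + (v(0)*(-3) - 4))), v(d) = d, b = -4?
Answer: 34000/23 ≈ 1478.3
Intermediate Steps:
M(z, n) = (n + z)*(n + (n + z)/(-4 + n)) (M(z, n) = (z + n)*(n + (z + n)/(n + (0*(-3) - 4))) = (n + z)*(n + (n + z)/(n + (0 - 4))) = (n + z)*(n + (n + z)/(n - 4)) = (n + z)*(n + (n + z)/(-4 + n)))
(-306/M(-19, b))*(-125 + 0) = (-306*(-4 - 4)/((-4)³ + (-19)² - 3*(-4)² - 19*(-4)² - 2*(-4)*(-19)))*(-125 + 0) = -306*(-8/(-64 + 361 - 3*16 - 19*16 - 152))*(-125) = -306*(-8/(-64 + 361 - 48 - 304 - 152))*(-125) = -306/((-⅛*(-207)))*(-125) = -306/207/8*(-125) = -306*8/207*(-125) = -272/23*(-125) = 34000/23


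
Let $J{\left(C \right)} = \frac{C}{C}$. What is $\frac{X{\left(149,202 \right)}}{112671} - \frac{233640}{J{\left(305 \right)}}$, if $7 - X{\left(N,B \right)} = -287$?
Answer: $- \frac{8774817382}{37557} \approx -2.3364 \cdot 10^{5}$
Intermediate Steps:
$X{\left(N,B \right)} = 294$ ($X{\left(N,B \right)} = 7 - -287 = 7 + 287 = 294$)
$J{\left(C \right)} = 1$
$\frac{X{\left(149,202 \right)}}{112671} - \frac{233640}{J{\left(305 \right)}} = \frac{294}{112671} - \frac{233640}{1} = 294 \cdot \frac{1}{112671} - 233640 = \frac{98}{37557} - 233640 = - \frac{8774817382}{37557}$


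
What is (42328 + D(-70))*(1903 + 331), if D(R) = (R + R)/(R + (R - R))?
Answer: 94565220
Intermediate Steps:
D(R) = 2 (D(R) = (2*R)/(R + 0) = (2*R)/R = 2)
(42328 + D(-70))*(1903 + 331) = (42328 + 2)*(1903 + 331) = 42330*2234 = 94565220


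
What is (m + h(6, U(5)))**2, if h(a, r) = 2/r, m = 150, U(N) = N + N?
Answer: 564001/25 ≈ 22560.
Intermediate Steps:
U(N) = 2*N
(m + h(6, U(5)))**2 = (150 + 2/((2*5)))**2 = (150 + 2/10)**2 = (150 + 2*(1/10))**2 = (150 + 1/5)**2 = (751/5)**2 = 564001/25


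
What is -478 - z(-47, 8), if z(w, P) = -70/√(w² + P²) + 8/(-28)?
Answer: -3344/7 + 70*√2273/2273 ≈ -476.25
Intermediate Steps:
z(w, P) = -2/7 - 70/√(P² + w²) (z(w, P) = -70/√(P² + w²) + 8*(-1/28) = -70/√(P² + w²) - 2/7 = -2/7 - 70/√(P² + w²))
-478 - z(-47, 8) = -478 - (-2/7 - 70/√(8² + (-47)²)) = -478 - (-2/7 - 70/√(64 + 2209)) = -478 - (-2/7 - 70*√2273/2273) = -478 + (2/7 + 70*√2273/2273) = -3344/7 + 70*√2273/2273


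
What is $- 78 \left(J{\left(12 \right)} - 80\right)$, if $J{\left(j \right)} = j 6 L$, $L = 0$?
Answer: $6240$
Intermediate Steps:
$J{\left(j \right)} = 0$ ($J{\left(j \right)} = j 6 \cdot 0 = 6 j 0 = 0$)
$- 78 \left(J{\left(12 \right)} - 80\right) = - 78 \left(0 - 80\right) = \left(-78\right) \left(-80\right) = 6240$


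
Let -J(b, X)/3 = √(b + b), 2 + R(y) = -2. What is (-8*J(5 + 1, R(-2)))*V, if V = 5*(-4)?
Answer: -960*√3 ≈ -1662.8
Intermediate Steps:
R(y) = -4 (R(y) = -2 - 2 = -4)
J(b, X) = -3*√2*√b (J(b, X) = -3*√(b + b) = -3*√2*√b)
V = -20
(-8*J(5 + 1, R(-2)))*V = -(-24)*√2*√(5 + 1)*(-20) = -(-24)*√2*√6*(-20) = -(-48)*√3*(-20) = (48*√3)*(-20) = -960*√3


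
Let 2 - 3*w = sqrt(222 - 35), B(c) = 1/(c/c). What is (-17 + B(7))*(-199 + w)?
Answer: 9520/3 + 16*sqrt(187)/3 ≈ 3246.3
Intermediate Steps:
B(c) = 1 (B(c) = 1/1 = 1)
w = 2/3 - sqrt(187)/3 (w = 2/3 - sqrt(222 - 35)/3 = 2/3 - sqrt(187)/3 ≈ -3.8916)
(-17 + B(7))*(-199 + w) = (-17 + 1)*(-199 + (2/3 - sqrt(187)/3)) = -16*(-595/3 - sqrt(187)/3) = 9520/3 + 16*sqrt(187)/3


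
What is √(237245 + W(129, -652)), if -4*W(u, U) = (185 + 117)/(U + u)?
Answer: √259573708366/1046 ≈ 487.08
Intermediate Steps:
W(u, U) = -151/(2*(U + u)) (W(u, U) = -(185 + 117)/(4*(U + u)) = -151/(2*(U + u)))
√(237245 + W(129, -652)) = √(237245 - 151/(2*(-652) + 2*129)) = √(237245 - 151/(-1304 + 258)) = √(237245 - 151/(-1046)) = √(237245 - 151*(-1/1046)) = √(237245 + 151/1046) = √(248158421/1046) = √259573708366/1046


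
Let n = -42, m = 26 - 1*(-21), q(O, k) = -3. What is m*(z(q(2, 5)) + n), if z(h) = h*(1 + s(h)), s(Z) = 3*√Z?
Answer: -2115 - 423*I*√3 ≈ -2115.0 - 732.66*I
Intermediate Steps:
z(h) = h*(1 + 3*√h)
m = 47 (m = 26 + 21 = 47)
m*(z(q(2, 5)) + n) = 47*((-3 + 3*(-3)^(3/2)) - 42) = 47*((-3 + 3*(-3*I*√3)) - 42) = 47*((-3 - 9*I*√3) - 42) = 47*(-45 - 9*I*√3) = -2115 - 423*I*√3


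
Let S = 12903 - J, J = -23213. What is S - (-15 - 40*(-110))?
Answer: 31731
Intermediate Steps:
S = 36116 (S = 12903 - 1*(-23213) = 12903 + 23213 = 36116)
S - (-15 - 40*(-110)) = 36116 - (-15 - 40*(-110)) = 36116 - (-15 + 4400) = 36116 - 1*4385 = 36116 - 4385 = 31731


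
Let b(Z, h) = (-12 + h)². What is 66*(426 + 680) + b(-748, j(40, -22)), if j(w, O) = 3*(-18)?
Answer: 77352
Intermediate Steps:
j(w, O) = -54
66*(426 + 680) + b(-748, j(40, -22)) = 66*(426 + 680) + (-12 - 54)² = 66*1106 + (-66)² = 72996 + 4356 = 77352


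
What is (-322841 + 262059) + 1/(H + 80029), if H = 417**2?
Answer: -15433643875/253918 ≈ -60782.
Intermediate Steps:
H = 173889
(-322841 + 262059) + 1/(H + 80029) = (-322841 + 262059) + 1/(173889 + 80029) = -60782 + 1/253918 = -15433643875/253918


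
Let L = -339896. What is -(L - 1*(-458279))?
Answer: -118383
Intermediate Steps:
-(L - 1*(-458279)) = -(-339896 - 1*(-458279)) = -(-339896 + 458279) = -1*118383 = -118383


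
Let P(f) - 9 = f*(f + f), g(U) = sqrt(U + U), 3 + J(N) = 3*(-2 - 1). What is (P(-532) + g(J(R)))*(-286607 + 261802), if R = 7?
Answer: -14041043885 - 49610*I*sqrt(6) ≈ -1.4041e+10 - 1.2152e+5*I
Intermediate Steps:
J(N) = -12 (J(N) = -3 + 3*(-2 - 1) = -3 + 3*(-3) = -3 - 9 = -12)
g(U) = sqrt(2)*sqrt(U) (g(U) = sqrt(2*U) = sqrt(2)*sqrt(U))
P(f) = 9 + 2*f**2 (P(f) = 9 + f*(f + f) = 9 + f*(2*f) = 9 + 2*f**2)
(P(-532) + g(J(R)))*(-286607 + 261802) = ((9 + 2*(-532)**2) + sqrt(2)*sqrt(-12))*(-286607 + 261802) = ((9 + 2*283024) + sqrt(2)*(2*I*sqrt(3)))*(-24805) = ((9 + 566048) + 2*I*sqrt(6))*(-24805) = (566057 + 2*I*sqrt(6))*(-24805) = -14041043885 - 49610*I*sqrt(6)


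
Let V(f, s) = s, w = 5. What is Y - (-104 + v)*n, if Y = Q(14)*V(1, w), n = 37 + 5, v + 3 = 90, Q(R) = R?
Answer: 784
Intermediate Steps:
v = 87 (v = -3 + 90 = 87)
n = 42
Y = 70 (Y = 14*5 = 70)
Y - (-104 + v)*n = 70 - (-104 + 87)*42 = 70 - (-17)*42 = 70 - 1*(-714) = 70 + 714 = 784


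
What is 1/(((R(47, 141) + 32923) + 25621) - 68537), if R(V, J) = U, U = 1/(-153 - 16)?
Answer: -169/1688818 ≈ -0.00010007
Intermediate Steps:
U = -1/169 (U = 1/(-169) = -1/169 ≈ -0.0059172)
R(V, J) = -1/169
1/(((R(47, 141) + 32923) + 25621) - 68537) = 1/(((-1/169 + 32923) + 25621) - 68537) = 1/((5563986/169 + 25621) - 68537) = 1/(9893935/169 - 68537) = 1/(-1688818/169) = -169/1688818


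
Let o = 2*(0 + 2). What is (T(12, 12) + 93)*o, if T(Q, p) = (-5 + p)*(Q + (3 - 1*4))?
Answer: 680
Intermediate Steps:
T(Q, p) = (-1 + Q)*(-5 + p) (T(Q, p) = (-5 + p)*(Q + (3 - 4)) = (-5 + p)*(Q - 1) = (-5 + p)*(-1 + Q) = (-1 + Q)*(-5 + p))
o = 4 (o = 2*2 = 4)
(T(12, 12) + 93)*o = ((5 - 1*12 - 5*12 + 12*12) + 93)*4 = ((5 - 12 - 60 + 144) + 93)*4 = (77 + 93)*4 = 170*4 = 680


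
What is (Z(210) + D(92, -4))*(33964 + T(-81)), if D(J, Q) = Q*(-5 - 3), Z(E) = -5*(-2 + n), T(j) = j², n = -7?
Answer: 3120425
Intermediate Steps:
Z(E) = 45 (Z(E) = -5*(-2 - 7) = -5*(-9) = 45)
D(J, Q) = -8*Q (D(J, Q) = Q*(-8) = -8*Q)
(Z(210) + D(92, -4))*(33964 + T(-81)) = (45 - 8*(-4))*(33964 + (-81)²) = (45 + 32)*(33964 + 6561) = 77*40525 = 3120425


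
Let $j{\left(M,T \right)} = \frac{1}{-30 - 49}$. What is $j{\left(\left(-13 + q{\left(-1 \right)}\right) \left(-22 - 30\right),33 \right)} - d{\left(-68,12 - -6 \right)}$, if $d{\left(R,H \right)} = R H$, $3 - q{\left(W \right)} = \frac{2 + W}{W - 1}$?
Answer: $\frac{96695}{79} \approx 1224.0$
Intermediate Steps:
$q{\left(W \right)} = 3 - \frac{2 + W}{-1 + W}$ ($q{\left(W \right)} = 3 - \frac{2 + W}{W - 1} = 3 - \frac{2 + W}{-1 + W}$)
$d{\left(R,H \right)} = H R$
$j{\left(M,T \right)} = - \frac{1}{79}$ ($j{\left(M,T \right)} = \frac{1}{-79} = - \frac{1}{79}$)
$j{\left(\left(-13 + q{\left(-1 \right)}\right) \left(-22 - 30\right),33 \right)} - d{\left(-68,12 - -6 \right)} = - \frac{1}{79} - \left(12 - -6\right) \left(-68\right) = - \frac{1}{79} - \left(12 + 6\right) \left(-68\right) = - \frac{1}{79} - 18 \left(-68\right) = - \frac{1}{79} - -1224 = - \frac{1}{79} + 1224 = \frac{96695}{79}$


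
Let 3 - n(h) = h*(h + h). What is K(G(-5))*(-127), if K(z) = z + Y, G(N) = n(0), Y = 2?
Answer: -635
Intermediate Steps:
n(h) = 3 - 2*h² (n(h) = 3 - h*(h + h) = 3 - h*2*h = 3 - 2*h²)
G(N) = 3 (G(N) = 3 - 2*0² = 3 - 2*0 = 3 + 0 = 3)
K(z) = 2 + z (K(z) = z + 2 = 2 + z)
K(G(-5))*(-127) = (2 + 3)*(-127) = 5*(-127) = -635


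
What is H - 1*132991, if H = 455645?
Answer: 322654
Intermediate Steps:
H - 1*132991 = 455645 - 1*132991 = 455645 - 132991 = 322654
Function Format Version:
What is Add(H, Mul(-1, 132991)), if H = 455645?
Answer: 322654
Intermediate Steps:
Add(H, Mul(-1, 132991)) = Add(455645, Mul(-1, 132991)) = Add(455645, -132991) = 322654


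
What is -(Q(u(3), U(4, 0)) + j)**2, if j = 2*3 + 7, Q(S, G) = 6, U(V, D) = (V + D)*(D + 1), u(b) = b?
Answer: -361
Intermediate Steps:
U(V, D) = (1 + D)*(D + V) (U(V, D) = (D + V)*(1 + D) = (1 + D)*(D + V))
j = 13 (j = 6 + 7 = 13)
-(Q(u(3), U(4, 0)) + j)**2 = -(6 + 13)**2 = -1*19**2 = -1*361 = -361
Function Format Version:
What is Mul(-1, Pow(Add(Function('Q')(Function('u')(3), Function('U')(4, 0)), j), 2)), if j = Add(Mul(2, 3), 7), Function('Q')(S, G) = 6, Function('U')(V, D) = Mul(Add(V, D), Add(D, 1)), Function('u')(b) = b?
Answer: -361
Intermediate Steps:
Function('U')(V, D) = Mul(Add(1, D), Add(D, V)) (Function('U')(V, D) = Mul(Add(D, V), Add(1, D)) = Mul(Add(1, D), Add(D, V)))
j = 13 (j = Add(6, 7) = 13)
Mul(-1, Pow(Add(Function('Q')(Function('u')(3), Function('U')(4, 0)), j), 2)) = Mul(-1, Pow(Add(6, 13), 2)) = Mul(-1, Pow(19, 2)) = Mul(-1, 361) = -361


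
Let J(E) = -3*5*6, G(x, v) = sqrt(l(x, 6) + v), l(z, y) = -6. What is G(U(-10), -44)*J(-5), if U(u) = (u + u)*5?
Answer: -450*I*sqrt(2) ≈ -636.4*I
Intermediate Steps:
U(u) = 10*u (U(u) = (2*u)*5 = 10*u)
G(x, v) = sqrt(-6 + v)
J(E) = -90 (J(E) = -15*6 = -90)
G(U(-10), -44)*J(-5) = sqrt(-6 - 44)*(-90) = sqrt(-50)*(-90) = (5*I*sqrt(2))*(-90) = -450*I*sqrt(2)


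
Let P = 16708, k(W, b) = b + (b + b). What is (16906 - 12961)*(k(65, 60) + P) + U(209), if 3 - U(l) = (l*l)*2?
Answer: 66535801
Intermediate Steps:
k(W, b) = 3*b (k(W, b) = b + 2*b = 3*b)
U(l) = 3 - 2*l² (U(l) = 3 - l*l*2 = 3 - l²*2 = 3 - 2*l²)
(16906 - 12961)*(k(65, 60) + P) + U(209) = (16906 - 12961)*(3*60 + 16708) + (3 - 2*209²) = 3945*(180 + 16708) + (3 - 2*43681) = 3945*16888 + (3 - 87362) = 66623160 - 87359 = 66535801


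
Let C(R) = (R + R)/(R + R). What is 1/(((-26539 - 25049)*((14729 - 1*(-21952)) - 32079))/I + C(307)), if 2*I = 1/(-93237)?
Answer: 1/44270414916625 ≈ 2.2588e-14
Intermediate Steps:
I = -1/186474 (I = (1/2)/(-93237) = (1/2)*(-1/93237) = -1/186474 ≈ -5.3627e-6)
C(R) = 1 (C(R) = (2*R)/((2*R)) = (2*R)*(1/(2*R)) = 1)
1/(((-26539 - 25049)*((14729 - 1*(-21952)) - 32079))/I + C(307)) = 1/(((-26539 - 25049)*((14729 - 1*(-21952)) - 32079))/(-1/186474) + 1) = 1/(-51588*((14729 + 21952) - 32079)*(-186474) + 1) = 1/(-51588*(36681 - 32079)*(-186474) + 1) = 1/(-51588*4602*(-186474) + 1) = 1/(-237407976*(-186474) + 1) = 1/(44270414916624 + 1) = 1/44270414916625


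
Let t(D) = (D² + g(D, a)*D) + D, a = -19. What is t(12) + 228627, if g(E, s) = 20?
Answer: 229023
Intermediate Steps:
t(D) = D² + 21*D (t(D) = (D² + 20*D) + D = D² + 21*D)
t(12) + 228627 = 12*(21 + 12) + 228627 = 12*33 + 228627 = 396 + 228627 = 229023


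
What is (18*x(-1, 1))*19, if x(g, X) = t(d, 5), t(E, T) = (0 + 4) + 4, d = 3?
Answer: 2736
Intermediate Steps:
t(E, T) = 8 (t(E, T) = 4 + 4 = 8)
x(g, X) = 8
(18*x(-1, 1))*19 = (18*8)*19 = 144*19 = 2736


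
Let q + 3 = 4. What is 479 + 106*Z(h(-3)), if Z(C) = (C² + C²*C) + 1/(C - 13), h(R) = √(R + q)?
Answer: 44279/171 - 36358*I*√2/171 ≈ 258.94 - 300.69*I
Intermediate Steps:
q = 1 (q = -3 + 4 = 1)
h(R) = √(1 + R) (h(R) = √(R + 1) = √(1 + R))
Z(C) = C² + C³ + 1/(-13 + C) (Z(C) = (C² + C³) + 1/(-13 + C) = C² + C³ + 1/(-13 + C))
479 + 106*Z(h(-3)) = 479 + 106*((1 + (√(1 - 3))⁴ - 13*(√(1 - 3))² - 12*(1 - 3)^(3/2))/(-13 + √(1 - 3))) = 479 + 106*((1 + (√(-2))⁴ - 13*(√(-2))² - 12*(-2*I*√2))/(-13 + √(-2))) = 479 + 106*((1 + (I*√2)⁴ - 13*(I*√2)² - 12*(-2*I*√2))/(-13 + I*√2)) = 479 + 106*((1 + 4 - 13*(-2) - (-24)*I*√2)/(-13 + I*√2)) = 479 + 106*((1 + 4 + 26 + 24*I*√2)/(-13 + I*√2)) = 479 + 106*((31 + 24*I*√2)/(-13 + I*√2)) = 479 + 106*(31 + 24*I*√2)/(-13 + I*√2)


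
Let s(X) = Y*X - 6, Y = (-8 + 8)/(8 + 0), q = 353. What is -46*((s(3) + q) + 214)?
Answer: -25806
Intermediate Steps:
Y = 0 (Y = 0/8 = 0*(1/8) = 0)
s(X) = -6 (s(X) = 0*X - 6 = 0 - 6 = -6)
-46*((s(3) + q) + 214) = -46*((-6 + 353) + 214) = -46*(347 + 214) = -46*561 = -25806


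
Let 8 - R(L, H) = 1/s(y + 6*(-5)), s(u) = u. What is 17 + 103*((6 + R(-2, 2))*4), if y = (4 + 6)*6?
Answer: 86569/15 ≈ 5771.3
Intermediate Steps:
y = 60 (y = 10*6 = 60)
R(L, H) = 239/30 (R(L, H) = 8 - 1/(60 + 6*(-5)) = 8 - 1/(60 - 30) = 8 - 1/30 = 239/30)
17 + 103*((6 + R(-2, 2))*4) = 17 + 103*((6 + 239/30)*4) = 17 + 103*((419/30)*4) = 17 + 103*(838/15) = 17 + 86314/15 = 86569/15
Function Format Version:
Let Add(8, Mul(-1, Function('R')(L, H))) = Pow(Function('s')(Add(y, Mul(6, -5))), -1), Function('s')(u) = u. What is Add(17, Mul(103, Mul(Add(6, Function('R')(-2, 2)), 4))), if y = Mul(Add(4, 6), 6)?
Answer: Rational(86569, 15) ≈ 5771.3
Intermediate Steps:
y = 60 (y = Mul(10, 6) = 60)
Function('R')(L, H) = Rational(239, 30) (Function('R')(L, H) = Add(8, Mul(-1, Pow(Add(60, Mul(6, -5)), -1))) = Add(8, Mul(-1, Pow(Add(60, -30), -1))) = Add(8, Mul(-1, Pow(30, -1))) = Add(8, Mul(-1, Rational(1, 30))) = Add(8, Rational(-1, 30)) = Rational(239, 30))
Add(17, Mul(103, Mul(Add(6, Function('R')(-2, 2)), 4))) = Add(17, Mul(103, Mul(Add(6, Rational(239, 30)), 4))) = Add(17, Mul(103, Mul(Rational(419, 30), 4))) = Add(17, Mul(103, Rational(838, 15))) = Add(17, Rational(86314, 15)) = Rational(86569, 15)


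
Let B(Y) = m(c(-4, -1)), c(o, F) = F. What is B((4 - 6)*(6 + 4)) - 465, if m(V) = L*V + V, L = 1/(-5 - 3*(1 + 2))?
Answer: -6523/14 ≈ -465.93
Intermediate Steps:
L = -1/14 (L = 1/(-5 - 3*3) = 1/(-5 - 9) = 1/(-14) = -1/14 ≈ -0.071429)
m(V) = 13*V/14 (m(V) = -V/14 + V = 13*V/14)
B(Y) = -13/14 (B(Y) = (13/14)*(-1) = -13/14)
B((4 - 6)*(6 + 4)) - 465 = -13/14 - 465 = -6523/14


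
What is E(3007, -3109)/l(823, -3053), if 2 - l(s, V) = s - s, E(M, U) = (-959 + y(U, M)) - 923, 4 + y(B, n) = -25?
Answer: -1911/2 ≈ -955.50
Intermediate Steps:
y(B, n) = -29 (y(B, n) = -4 - 25 = -29)
E(M, U) = -1911 (E(M, U) = (-959 - 29) - 923 = -988 - 923 = -1911)
l(s, V) = 2 (l(s, V) = 2 - (s - s) = 2 - 1*0 = 2 + 0 = 2)
E(3007, -3109)/l(823, -3053) = -1911/2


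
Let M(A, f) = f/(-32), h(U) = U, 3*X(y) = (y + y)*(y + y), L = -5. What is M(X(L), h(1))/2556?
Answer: -1/81792 ≈ -1.2226e-5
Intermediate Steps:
X(y) = 4*y²/3 (X(y) = ((y + y)*(y + y))/3 = ((2*y)*(2*y))/3 = (4*y²)/3 = 4*y²/3)
M(A, f) = -f/32 (M(A, f) = f*(-1/32) = -f/32)
M(X(L), h(1))/2556 = -1/32*1/2556 = -1/81792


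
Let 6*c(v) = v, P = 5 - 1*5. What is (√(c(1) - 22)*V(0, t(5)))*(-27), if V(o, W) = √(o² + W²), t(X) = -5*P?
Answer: 0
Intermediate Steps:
P = 0 (P = 5 - 5 = 0)
c(v) = v/6
t(X) = 0 (t(X) = -5*0 = 0)
V(o, W) = √(W² + o²)
(√(c(1) - 22)*V(0, t(5)))*(-27) = (√((⅙)*1 - 22)*√(0² + 0²))*(-27) = (√(⅙ - 22)*√(0 + 0))*(-27) = (√(-131/6)*√0)*(-27) = ((I*√786/6)*0)*(-27) = 0*(-27) = 0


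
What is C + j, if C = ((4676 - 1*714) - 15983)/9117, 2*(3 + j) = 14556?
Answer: 22104718/3039 ≈ 7273.7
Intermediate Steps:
j = 7275 (j = -3 + (1/2)*14556 = -3 + 7278 = 7275)
C = -4007/3039 (C = ((4676 - 714) - 15983)*(1/9117) = (3962 - 15983)*(1/9117) = -12021*1/9117 = -4007/3039 ≈ -1.3185)
C + j = -4007/3039 + 7275 = 22104718/3039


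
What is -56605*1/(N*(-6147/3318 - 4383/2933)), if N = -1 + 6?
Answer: 5246309894/1551045 ≈ 3382.4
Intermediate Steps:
N = 5
-56605*1/(N*(-6147/3318 - 4383/2933)) = -56605*1/(5*(-6147/3318 - 4383/2933)) = -56605*1/(5*(-6147*1/3318 - 4383*1/2933)) = -56605*1/(5*(-2049/1106 - 4383/2933)) = -56605/(5*(-1551045/463414)) = -56605/(-7755225/463414) = -56605*(-463414/7755225) = 5246309894/1551045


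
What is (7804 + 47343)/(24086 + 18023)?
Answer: 55147/42109 ≈ 1.3096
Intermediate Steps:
(7804 + 47343)/(24086 + 18023) = 55147/42109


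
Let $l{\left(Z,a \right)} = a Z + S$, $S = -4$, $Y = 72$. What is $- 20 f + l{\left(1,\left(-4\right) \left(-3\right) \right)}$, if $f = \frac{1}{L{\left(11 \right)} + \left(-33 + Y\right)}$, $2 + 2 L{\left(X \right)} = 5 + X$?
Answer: $\frac{174}{23} \approx 7.5652$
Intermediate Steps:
$L{\left(X \right)} = \frac{3}{2} + \frac{X}{2}$ ($L{\left(X \right)} = -1 + \frac{5 + X}{2} = -1 + \left(\frac{5}{2} + \frac{X}{2}\right) = \frac{3}{2} + \frac{X}{2}$)
$l{\left(Z,a \right)} = -4 + Z a$ ($l{\left(Z,a \right)} = a Z - 4 = Z a - 4 = -4 + Z a$)
$f = \frac{1}{46}$ ($f = \frac{1}{\left(\frac{3}{2} + \frac{1}{2} \cdot 11\right) + \left(-33 + 72\right)} = \frac{1}{\left(\frac{3}{2} + \frac{11}{2}\right) + 39} = \frac{1}{7 + 39} = \frac{1}{46} \approx 0.021739$)
$- 20 f + l{\left(1,\left(-4\right) \left(-3\right) \right)} = \left(-20\right) \frac{1}{46} - \left(4 - \left(-4\right) \left(-3\right)\right) = - \frac{10}{23} + \left(-4 + 1 \cdot 12\right) = - \frac{10}{23} + \left(-4 + 12\right) = - \frac{10}{23} + 8 = \frac{174}{23}$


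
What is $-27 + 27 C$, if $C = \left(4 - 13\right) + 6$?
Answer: $-108$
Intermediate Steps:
$C = -3$ ($C = \left(4 - 13\right) + 6 = -9 + 6 = -3$)
$-27 + 27 C = -27 + 27 \left(-3\right) = -27 - 81 = -108$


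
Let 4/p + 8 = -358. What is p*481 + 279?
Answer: 50095/183 ≈ 273.74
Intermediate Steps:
p = -2/183 (p = 4/(-8 - 358) = 4/(-366) = 4*(-1/366) = -2/183 ≈ -0.010929)
p*481 + 279 = -2/183*481 + 279 = -962/183 + 279 = 50095/183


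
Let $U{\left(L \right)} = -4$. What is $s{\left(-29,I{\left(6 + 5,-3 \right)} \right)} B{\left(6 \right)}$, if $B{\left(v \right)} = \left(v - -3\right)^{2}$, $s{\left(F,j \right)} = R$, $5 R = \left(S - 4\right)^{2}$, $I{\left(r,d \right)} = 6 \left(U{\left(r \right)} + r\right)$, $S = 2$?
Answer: $\frac{324}{5} \approx 64.8$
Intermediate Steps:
$I{\left(r,d \right)} = -24 + 6 r$ ($I{\left(r,d \right)} = 6 \left(-4 + r\right) = -24 + 6 r$)
$R = \frac{4}{5}$ ($R = \frac{\left(2 - 4\right)^{2}}{5} = \frac{\left(-2\right)^{2}}{5} = \frac{1}{5} \cdot 4 = \frac{4}{5} \approx 0.8$)
$s{\left(F,j \right)} = \frac{4}{5}$
$B{\left(v \right)} = \left(3 + v\right)^{2}$ ($B{\left(v \right)} = \left(v + 3\right)^{2} = \left(3 + v\right)^{2}$)
$s{\left(-29,I{\left(6 + 5,-3 \right)} \right)} B{\left(6 \right)} = \frac{4 \left(3 + 6\right)^{2}}{5} = \frac{4 \cdot 9^{2}}{5} = \frac{4}{5} \cdot 81 = \frac{324}{5}$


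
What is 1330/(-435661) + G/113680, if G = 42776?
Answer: 2310580067/6190742810 ≈ 0.37323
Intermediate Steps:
1330/(-435661) + G/113680 = 1330/(-435661) + 42776/113680 = 1330*(-1/435661) + 42776*(1/113680) = -1330/435661 + 5347/14210 = 2310580067/6190742810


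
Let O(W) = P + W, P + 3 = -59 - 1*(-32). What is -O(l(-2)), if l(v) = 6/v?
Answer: 33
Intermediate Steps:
P = -30 (P = -3 + (-59 - 1*(-32)) = -3 + (-59 + 32) = -3 - 27 = -30)
O(W) = -30 + W
-O(l(-2)) = -(-30 + 6/(-2)) = -(-30 + 6*(-½)) = -(-30 - 3) = -1*(-33) = 33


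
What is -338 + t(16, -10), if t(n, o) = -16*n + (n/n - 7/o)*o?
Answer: -611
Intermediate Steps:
t(n, o) = -16*n + o*(1 - 7/o) (t(n, o) = -16*n + (1 - 7/o)*o = -16*n + o*(1 - 7/o))
-338 + t(16, -10) = -338 + (-7 - 10 - 16*16) = -338 + (-7 - 10 - 256) = -338 - 273 = -611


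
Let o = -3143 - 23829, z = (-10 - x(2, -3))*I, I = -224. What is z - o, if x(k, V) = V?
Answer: 28540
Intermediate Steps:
z = 1568 (z = (-10 - 1*(-3))*(-224) = (-10 + 3)*(-224) = -7*(-224) = 1568)
o = -26972
z - o = 1568 - 1*(-26972) = 1568 + 26972 = 28540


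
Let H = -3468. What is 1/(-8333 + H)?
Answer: -1/11801 ≈ -8.4739e-5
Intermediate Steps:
1/(-8333 + H) = 1/(-8333 - 3468) = 1/(-11801) = -1/11801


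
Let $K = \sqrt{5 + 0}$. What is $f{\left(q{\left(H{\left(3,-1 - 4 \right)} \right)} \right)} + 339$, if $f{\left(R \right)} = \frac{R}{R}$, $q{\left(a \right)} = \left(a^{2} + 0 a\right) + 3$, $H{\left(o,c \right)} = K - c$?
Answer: $340$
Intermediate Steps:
$K = \sqrt{5} \approx 2.2361$
$H{\left(o,c \right)} = \sqrt{5} - c$
$q{\left(a \right)} = 3 + a^{2}$ ($q{\left(a \right)} = \left(a^{2} + 0\right) + 3 = a^{2} + 3 = 3 + a^{2}$)
$f{\left(R \right)} = 1$
$f{\left(q{\left(H{\left(3,-1 - 4 \right)} \right)} \right)} + 339 = 1 + 339 = 340$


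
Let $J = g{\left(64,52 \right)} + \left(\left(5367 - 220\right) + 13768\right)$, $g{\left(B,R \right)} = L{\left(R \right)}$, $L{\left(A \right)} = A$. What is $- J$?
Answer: $-18967$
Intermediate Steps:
$g{\left(B,R \right)} = R$
$J = 18967$ ($J = 52 + \left(\left(5367 - 220\right) + 13768\right) = 52 + \left(5147 + 13768\right) = 52 + 18915 = 18967$)
$- J = \left(-1\right) 18967 = -18967$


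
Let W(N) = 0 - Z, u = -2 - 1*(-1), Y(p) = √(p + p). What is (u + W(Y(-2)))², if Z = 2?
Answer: 9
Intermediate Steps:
Y(p) = √2*√p (Y(p) = √(2*p) = √2*√p)
u = -1 (u = -2 + 1 = -1)
W(N) = -2 (W(N) = 0 - 1*2 = 0 - 2 = -2)
(u + W(Y(-2)))² = (-1 - 2)² = (-3)² = 9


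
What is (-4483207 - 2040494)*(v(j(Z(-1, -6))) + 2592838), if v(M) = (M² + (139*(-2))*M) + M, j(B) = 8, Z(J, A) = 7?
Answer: -16900860848886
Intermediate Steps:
v(M) = M² - 277*M (v(M) = (M² - 278*M) + M = M² - 277*M)
(-4483207 - 2040494)*(v(j(Z(-1, -6))) + 2592838) = (-4483207 - 2040494)*(8*(-277 + 8) + 2592838) = -6523701*(8*(-269) + 2592838) = -6523701*(-2152 + 2592838) = -6523701*2590686 = -16900860848886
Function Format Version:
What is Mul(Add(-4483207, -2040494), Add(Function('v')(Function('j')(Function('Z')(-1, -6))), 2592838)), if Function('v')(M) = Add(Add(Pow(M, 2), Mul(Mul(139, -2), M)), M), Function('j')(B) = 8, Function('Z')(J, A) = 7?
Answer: -16900860848886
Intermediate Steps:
Function('v')(M) = Add(Pow(M, 2), Mul(-277, M)) (Function('v')(M) = Add(Add(Pow(M, 2), Mul(-278, M)), M) = Add(Pow(M, 2), Mul(-277, M)))
Mul(Add(-4483207, -2040494), Add(Function('v')(Function('j')(Function('Z')(-1, -6))), 2592838)) = Mul(Add(-4483207, -2040494), Add(Mul(8, Add(-277, 8)), 2592838)) = Mul(-6523701, Add(Mul(8, -269), 2592838)) = Mul(-6523701, Add(-2152, 2592838)) = Mul(-6523701, 2590686) = -16900860848886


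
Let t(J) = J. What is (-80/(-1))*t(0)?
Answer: 0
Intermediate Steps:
(-80/(-1))*t(0) = -80/(-1)*0 = -80*(-1)*0 = -10*(-8)*0 = 80*0 = 0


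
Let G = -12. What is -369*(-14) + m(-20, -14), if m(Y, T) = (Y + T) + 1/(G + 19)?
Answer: 35925/7 ≈ 5132.1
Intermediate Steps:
m(Y, T) = ⅐ + T + Y (m(Y, T) = (Y + T) + 1/(-12 + 19) = (T + Y) + 1/7 = (T + Y) + ⅐ = ⅐ + T + Y)
-369*(-14) + m(-20, -14) = -369*(-14) + (⅐ - 14 - 20) = 5166 - 237/7 = 35925/7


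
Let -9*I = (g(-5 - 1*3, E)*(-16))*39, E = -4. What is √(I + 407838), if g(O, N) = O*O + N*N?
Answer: √3720462/3 ≈ 642.95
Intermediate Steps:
g(O, N) = N² + O² (g(O, N) = O² + N² = N² + O²)
I = 16640/3 (I = -((-4)² + (-5 - 1*3)²)*(-16)*39/9 = -(16 + (-5 - 3)²)*(-16)*39/9 = -(16 + (-8)²)*(-16)*39/9 = -(16 + 64)*(-16)*39/9 = -80*(-16)*39/9 = -(-1280)*39/9 = -⅑*(-49920) = 16640/3 ≈ 5546.7)
√(I + 407838) = √(16640/3 + 407838) = √(1240154/3) = √3720462/3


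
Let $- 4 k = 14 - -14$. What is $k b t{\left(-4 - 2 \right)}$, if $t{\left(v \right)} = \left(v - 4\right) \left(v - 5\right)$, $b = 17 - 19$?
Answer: $1540$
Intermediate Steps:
$b = -2$
$t{\left(v \right)} = \left(-5 + v\right) \left(-4 + v\right)$ ($t{\left(v \right)} = \left(-4 + v\right) \left(-5 + v\right) = \left(-5 + v\right) \left(-4 + v\right)$)
$k = -7$ ($k = - \frac{14 - -14}{4} = - \frac{14 + 14}{4} = \left(- \frac{1}{4}\right) 28 = -7$)
$k b t{\left(-4 - 2 \right)} = \left(-7\right) \left(-2\right) \left(20 + \left(-4 - 2\right)^{2} - 9 \left(-4 - 2\right)\right) = 14 \left(20 + \left(-6\right)^{2} - -54\right) = 14 \left(20 + 36 + 54\right) = 14 \cdot 110 = 1540$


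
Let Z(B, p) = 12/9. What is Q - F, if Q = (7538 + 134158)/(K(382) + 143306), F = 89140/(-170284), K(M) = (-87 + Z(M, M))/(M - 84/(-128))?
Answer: 169453221757135/112054059815353 ≈ 1.5122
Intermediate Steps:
Z(B, p) = 4/3 (Z(B, p) = 12*(1/9) = 4/3)
K(M) = -257/(3*(21/32 + M)) (K(M) = (-87 + 4/3)/(M - 84/(-128)) = -257/(3*(M - 84*(-1/128))) = -257/(3*(M + 21/32)) = -257/(3*(21/32 + M)))
F = -22285/42571 (F = 89140*(-1/170284) = -22285/42571 ≈ -0.52348)
Q = 2602601280/2632168843 (Q = (7538 + 134158)/(-8224/(63 + 96*382) + 143306) = 141696/(-8224/(63 + 36672) + 143306) = 141696/(-8224/36735 + 143306) = 141696/(5264337686/36735) = 141696*(36735/5264337686) = 2602601280/2632168843 ≈ 0.98877)
Q - F = 2602601280/2632168843 - 1*(-22285/42571) = 2602601280/2632168843 + 22285/42571 = 169453221757135/112054059815353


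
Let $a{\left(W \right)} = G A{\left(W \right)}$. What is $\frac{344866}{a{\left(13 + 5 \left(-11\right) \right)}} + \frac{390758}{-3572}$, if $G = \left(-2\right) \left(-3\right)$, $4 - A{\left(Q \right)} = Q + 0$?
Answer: $\frac{1494697}{1311} \approx 1140.1$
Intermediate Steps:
$A{\left(Q \right)} = 4 - Q$ ($A{\left(Q \right)} = 4 - \left(Q + 0\right) = 4 - Q$)
$G = 6$
$a{\left(W \right)} = 24 - 6 W$ ($a{\left(W \right)} = 6 \left(4 - W\right) = 24 - 6 W$)
$\frac{344866}{a{\left(13 + 5 \left(-11\right) \right)}} + \frac{390758}{-3572} = \frac{344866}{24 - 6 \left(13 + 5 \left(-11\right)\right)} + \frac{390758}{-3572} = \frac{344866}{24 - 6 \left(13 - 55\right)} + 390758 \left(- \frac{1}{3572}\right) = \frac{344866}{24 - -252} - \frac{4157}{38} = \frac{344866}{24 + 252} - \frac{4157}{38} = \frac{344866}{276} - \frac{4157}{38} = 344866 \cdot \frac{1}{276} - \frac{4157}{38} = \frac{172433}{138} - \frac{4157}{38} = \frac{1494697}{1311}$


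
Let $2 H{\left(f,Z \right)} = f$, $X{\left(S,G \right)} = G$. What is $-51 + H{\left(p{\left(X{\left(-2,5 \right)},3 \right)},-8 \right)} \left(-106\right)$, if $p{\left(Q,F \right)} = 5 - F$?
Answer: $-157$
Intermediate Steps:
$H{\left(f,Z \right)} = \frac{f}{2}$
$-51 + H{\left(p{\left(X{\left(-2,5 \right)},3 \right)},-8 \right)} \left(-106\right) = -51 + \frac{5 - 3}{2} \left(-106\right) = -51 + \frac{1}{2} \cdot 2 \left(-106\right) = -51 + 1 \left(-106\right) = -51 - 106 = -157$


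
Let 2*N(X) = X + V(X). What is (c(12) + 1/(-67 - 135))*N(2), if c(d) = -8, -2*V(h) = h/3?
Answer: -2695/404 ≈ -6.6708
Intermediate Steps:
V(h) = -h/6 (V(h) = -h/(2*3) = -h/6)
N(X) = 5*X/12 (N(X) = (X - X/6)/2 = (5*X/6)/2 = 5*X/12)
(c(12) + 1/(-67 - 135))*N(2) = (-8 + 1/(-67 - 135))*((5/12)*2) = (-8 + 1/(-202))*(5/6) = (-8 - 1/202)*(5/6) = -1617/202*5/6 = -2695/404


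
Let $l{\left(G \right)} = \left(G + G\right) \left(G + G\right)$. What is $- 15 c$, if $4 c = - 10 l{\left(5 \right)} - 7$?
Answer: $\frac{15105}{4} \approx 3776.3$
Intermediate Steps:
$l{\left(G \right)} = 4 G^{2}$ ($l{\left(G \right)} = 2 G 2 G = 4 G^{2}$)
$c = - \frac{1007}{4}$ ($c = \frac{- 10 \cdot 4 \cdot 5^{2} - 7}{4} = \frac{- 10 \cdot 4 \cdot 25 - 7}{4} = \frac{\left(-10\right) 100 - 7}{4} = \frac{-1000 - 7}{4} = \frac{1}{4} \left(-1007\right) = - \frac{1007}{4} \approx -251.75$)
$- 15 c = \left(-15\right) \left(- \frac{1007}{4}\right) = \frac{15105}{4}$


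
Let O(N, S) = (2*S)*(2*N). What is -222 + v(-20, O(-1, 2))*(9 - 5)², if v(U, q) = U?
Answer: -542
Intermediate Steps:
O(N, S) = 4*N*S
-222 + v(-20, O(-1, 2))*(9 - 5)² = -222 - 20*(9 - 5)² = -222 - 20*4² = -222 - 20*16 = -222 - 320 = -542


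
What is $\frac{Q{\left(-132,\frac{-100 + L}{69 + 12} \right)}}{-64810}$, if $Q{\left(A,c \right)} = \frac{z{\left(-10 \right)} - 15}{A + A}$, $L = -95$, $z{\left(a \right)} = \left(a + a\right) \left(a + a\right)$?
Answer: $\frac{7}{311088} \approx 2.2502 \cdot 10^{-5}$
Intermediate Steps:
$z{\left(a \right)} = 4 a^{2}$ ($z{\left(a \right)} = 2 a 2 a = 4 a^{2}$)
$Q{\left(A,c \right)} = \frac{385}{2 A}$ ($Q{\left(A,c \right)} = \frac{4 \left(-10\right)^{2} - 15}{A + A} = \frac{4 \cdot 100 - 15}{2 A} = \left(400 - 15\right) \frac{1}{2 A} = 385 \frac{1}{2 A} = \frac{385}{2 A}$)
$\frac{Q{\left(-132,\frac{-100 + L}{69 + 12} \right)}}{-64810} = \frac{\frac{385}{2} \frac{1}{-132}}{-64810} = \frac{385}{2} \left(- \frac{1}{132}\right) \left(- \frac{1}{64810}\right) = \left(- \frac{35}{24}\right) \left(- \frac{1}{64810}\right) = \frac{7}{311088}$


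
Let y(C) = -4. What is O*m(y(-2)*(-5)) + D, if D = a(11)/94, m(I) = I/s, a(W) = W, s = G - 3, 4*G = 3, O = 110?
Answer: -827101/846 ≈ -977.66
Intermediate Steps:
G = ¾ (G = (¼)*3 = ¾ ≈ 0.75000)
s = -9/4 (s = ¾ - 3 = -9/4 ≈ -2.2500)
m(I) = -4*I/9 (m(I) = I/(-9/4) = I*(-4/9) = -4*I/9)
D = 11/94 ≈ 0.11702
O*m(y(-2)*(-5)) + D = 110*(-(-16)*(-5)/9) + 11/94 = 110*(-4/9*20) + 11/94 = 110*(-80/9) + 11/94 = -8800/9 + 11/94 = -827101/846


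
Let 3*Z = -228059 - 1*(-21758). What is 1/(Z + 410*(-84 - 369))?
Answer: -1/254497 ≈ -3.9293e-6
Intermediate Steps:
Z = -68767 (Z = (-228059 - 1*(-21758))/3 = (-228059 + 21758)/3 = (1/3)*(-206301) = -68767)
1/(Z + 410*(-84 - 369)) = 1/(-68767 + 410*(-84 - 369)) = 1/(-68767 + 410*(-453)) = 1/(-68767 - 185730) = 1/(-254497) = -1/254497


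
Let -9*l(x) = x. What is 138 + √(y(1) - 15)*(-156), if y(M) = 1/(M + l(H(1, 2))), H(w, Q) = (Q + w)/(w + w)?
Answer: 138 - 156*I*√345/5 ≈ 138.0 - 579.51*I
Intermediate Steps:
H(w, Q) = (Q + w)/(2*w) (H(w, Q) = (Q + w)/((2*w)) = (Q + w)*(1/(2*w)) = (Q + w)/(2*w))
l(x) = -x/9
y(M) = 1/(-⅙ + M) (y(M) = 1/(M - (2 + 1)/(18*1)) = 1/(M - 3/18) = 1/(M - ⅑*3/2) = 1/(M - ⅙) = 1/(-⅙ + M))
138 + √(y(1) - 15)*(-156) = 138 + √(6/(-1 + 6*1) - 15)*(-156) = 138 + √(6/(-1 + 6) - 15)*(-156) = 138 + √(6/5 - 15)*(-156) = 138 + √(-69/5)*(-156) = 138 + (I*√345/5)*(-156) = 138 - 156*I*√345/5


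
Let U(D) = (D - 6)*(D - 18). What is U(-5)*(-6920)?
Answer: -1750760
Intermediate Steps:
U(D) = (-18 + D)*(-6 + D) (U(D) = (-6 + D)*(-18 + D) = (-18 + D)*(-6 + D))
U(-5)*(-6920) = (108 + (-5)**2 - 24*(-5))*(-6920) = (108 + 25 + 120)*(-6920) = 253*(-6920) = -1750760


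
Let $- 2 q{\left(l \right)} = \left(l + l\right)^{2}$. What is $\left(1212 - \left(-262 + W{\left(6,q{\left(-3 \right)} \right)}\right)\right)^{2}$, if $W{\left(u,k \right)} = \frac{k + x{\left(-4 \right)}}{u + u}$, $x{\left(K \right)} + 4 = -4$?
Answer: $\frac{78446449}{36} \approx 2.1791 \cdot 10^{6}$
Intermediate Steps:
$x{\left(K \right)} = -8$ ($x{\left(K \right)} = -4 - 4 = -8$)
$q{\left(l \right)} = - 2 l^{2}$ ($q{\left(l \right)} = - \frac{\left(l + l\right)^{2}}{2} = - \frac{\left(2 l\right)^{2}}{2} = - \frac{4 l^{2}}{2} = - 2 l^{2}$)
$W{\left(u,k \right)} = \frac{-8 + k}{2 u}$ ($W{\left(u,k \right)} = \frac{k - 8}{u + u} = \frac{-8 + k}{2 u}$)
$\left(1212 - \left(-262 + W{\left(6,q{\left(-3 \right)} \right)}\right)\right)^{2} = \left(1212 + \left(262 - \frac{-8 - 2 \left(-3\right)^{2}}{2 \cdot 6}\right)\right)^{2} = \left(1212 + \left(262 - \frac{1}{2} \cdot \frac{1}{6} \left(-8 - 18\right)\right)\right)^{2} = \left(1212 + \left(262 - \frac{1}{2} \cdot \frac{1}{6} \left(-26\right)\right)\right)^{2} = \left(1212 + \left(262 - - \frac{13}{6}\right)\right)^{2} = \left(1212 + \left(262 + \frac{13}{6}\right)\right)^{2} = \left(1212 + \frac{1585}{6}\right)^{2} = \left(\frac{8857}{6}\right)^{2} = \frac{78446449}{36}$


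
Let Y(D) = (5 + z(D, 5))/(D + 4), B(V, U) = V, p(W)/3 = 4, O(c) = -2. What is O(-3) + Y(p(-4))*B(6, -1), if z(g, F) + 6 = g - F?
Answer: 1/4 ≈ 0.25000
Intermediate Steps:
z(g, F) = -6 + g - F (z(g, F) = -6 + (g - F) = -6 + g - F)
p(W) = 12 (p(W) = 3*4 = 12)
Y(D) = (-6 + D)/(4 + D) (Y(D) = (5 + (-6 + D - 1*5))/(D + 4) = (5 + (-6 + D - 5))/(4 + D) = (5 + (-11 + D))/(4 + D) = (-6 + D)/(4 + D))
O(-3) + Y(p(-4))*B(6, -1) = -2 + ((-6 + 12)/(4 + 12))*6 = -2 + (6/16)*6 = -2 + ((1/16)*6)*6 = -2 + (3/8)*6 = -2 + 9/4 = 1/4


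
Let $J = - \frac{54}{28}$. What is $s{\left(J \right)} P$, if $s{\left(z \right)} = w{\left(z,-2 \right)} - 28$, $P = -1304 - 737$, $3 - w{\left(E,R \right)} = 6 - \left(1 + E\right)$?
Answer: $\frac{912327}{14} \approx 65166.0$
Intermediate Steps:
$w{\left(E,R \right)} = -2 + E$ ($w{\left(E,R \right)} = 3 - \left(6 - \left(1 + E\right)\right) = 3 - \left(5 - E\right) = 3 + \left(-5 + E\right) = -2 + E$)
$J = - \frac{27}{14}$ ($J = \left(-54\right) \frac{1}{28} = - \frac{27}{14} \approx -1.9286$)
$P = -2041$ ($P = -1304 - 737 = -2041$)
$s{\left(z \right)} = -30 + z$ ($s{\left(z \right)} = \left(-2 + z\right) - 28 = -30 + z$)
$s{\left(J \right)} P = \left(-30 - \frac{27}{14}\right) \left(-2041\right) = \left(- \frac{447}{14}\right) \left(-2041\right) = \frac{912327}{14}$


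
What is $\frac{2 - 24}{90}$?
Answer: $- \frac{11}{45} \approx -0.24444$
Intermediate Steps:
$\frac{2 - 24}{90} = \left(2 - 24\right) \frac{1}{90} = \left(-22\right) \frac{1}{90} = - \frac{11}{45}$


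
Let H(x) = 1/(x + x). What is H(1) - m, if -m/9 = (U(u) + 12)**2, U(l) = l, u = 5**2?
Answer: 24643/2 ≈ 12322.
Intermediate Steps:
u = 25
m = -12321 (m = -9*(25 + 12)**2 = -9*37**2 = -9*1369 = -12321)
H(x) = 1/(2*x)
H(1) - m = (1/2)/1 - 1*(-12321) = (1/2)*1 + 12321 = 1/2 + 12321 = 24643/2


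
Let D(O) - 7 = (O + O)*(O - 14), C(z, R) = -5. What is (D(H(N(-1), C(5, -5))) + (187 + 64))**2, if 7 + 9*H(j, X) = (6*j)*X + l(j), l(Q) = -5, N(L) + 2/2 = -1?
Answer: 2220100/81 ≈ 27409.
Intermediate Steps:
N(L) = -2 (N(L) = -1 - 1 = -2)
H(j, X) = -4/3 + 2*X*j/3 (H(j, X) = -7/9 + ((6*j)*X - 5)/9 = -7/9 + (6*X*j - 5)/9 = -7/9 + (-5 + 6*X*j)/9 = -7/9 + (-5/9 + 2*X*j/3) = -4/3 + 2*X*j/3)
D(O) = 7 + 2*O*(-14 + O) (D(O) = 7 + (O + O)*(O - 14) = 7 + (2*O)*(-14 + O) = 7 + 2*O*(-14 + O))
(D(H(N(-1), C(5, -5))) + (187 + 64))**2 = ((7 - 28*(-4/3 + (2/3)*(-5)*(-2)) + 2*(-4/3 + (2/3)*(-5)*(-2))**2) + (187 + 64))**2 = ((7 - 28*(-4/3 + 20/3) + 2*(-4/3 + 20/3)**2) + 251)**2 = ((7 - 28*16/3 + 2*(16/3)**2) + 251)**2 = ((7 - 448/3 + 2*(256/9)) + 251)**2 = ((7 - 448/3 + 512/9) + 251)**2 = (-769/9 + 251)**2 = (1490/9)**2 = 2220100/81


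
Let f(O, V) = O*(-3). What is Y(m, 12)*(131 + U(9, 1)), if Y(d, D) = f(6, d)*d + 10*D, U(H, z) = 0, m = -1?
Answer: 18078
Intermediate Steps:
f(O, V) = -3*O
Y(d, D) = -18*d + 10*D (Y(d, D) = (-3*6)*d + 10*D = -18*d + 10*D)
Y(m, 12)*(131 + U(9, 1)) = (-18*(-1) + 10*12)*(131 + 0) = (18 + 120)*131 = 138*131 = 18078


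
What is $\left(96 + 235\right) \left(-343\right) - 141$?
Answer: $-113674$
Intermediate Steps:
$\left(96 + 235\right) \left(-343\right) - 141 = 331 \left(-343\right) - 141 = -113533 - 141 = -113674$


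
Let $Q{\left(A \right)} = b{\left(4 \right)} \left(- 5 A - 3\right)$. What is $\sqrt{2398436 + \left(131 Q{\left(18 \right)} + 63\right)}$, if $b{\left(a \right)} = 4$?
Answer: $\sqrt{2349767} \approx 1532.9$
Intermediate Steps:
$Q{\left(A \right)} = -12 - 20 A$ ($Q{\left(A \right)} = 4 \left(- 5 A - 3\right) = 4 \left(-3 - 5 A\right) = -12 - 20 A$)
$\sqrt{2398436 + \left(131 Q{\left(18 \right)} + 63\right)} = \sqrt{2398436 + \left(131 \left(-12 - 360\right) + 63\right)} = \sqrt{2398436 + \left(131 \left(-372\right) + 63\right)} = \sqrt{2398436 + \left(-48732 + 63\right)} = \sqrt{2398436 - 48669} = \sqrt{2349767}$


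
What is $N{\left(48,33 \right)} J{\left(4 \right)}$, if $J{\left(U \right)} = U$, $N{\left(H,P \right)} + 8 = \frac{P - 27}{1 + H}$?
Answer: $- \frac{1544}{49} \approx -31.51$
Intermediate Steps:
$N{\left(H,P \right)} = -8 + \frac{-27 + P}{1 + H}$ ($N{\left(H,P \right)} = -8 + \frac{P - 27}{1 + H} = -8 + \frac{-27 + P}{1 + H}$)
$N{\left(48,33 \right)} J{\left(4 \right)} = \frac{-35 + 33 - 384}{1 + 48} \cdot 4 = \frac{-35 + 33 - 384}{49} \cdot 4 = \frac{1}{49} \left(-386\right) 4 = \left(- \frac{386}{49}\right) 4 = - \frac{1544}{49}$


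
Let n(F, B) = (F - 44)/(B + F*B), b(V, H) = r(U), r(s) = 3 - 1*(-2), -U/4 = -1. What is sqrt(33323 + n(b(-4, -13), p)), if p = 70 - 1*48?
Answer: 111*sqrt(1309)/22 ≈ 182.55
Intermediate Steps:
U = 4 (U = -4*(-1) = 4)
r(s) = 5 (r(s) = 3 + 2 = 5)
b(V, H) = 5
p = 22 (p = 70 - 48 = 22)
n(F, B) = (-44 + F)/(B + B*F)
sqrt(33323 + n(b(-4, -13), p)) = sqrt(33323 + (-44 + 5)/(22*(1 + 5))) = sqrt(33323 + (1/22)*(-39)/6) = sqrt(33323 + (1/22)*(1/6)*(-39)) = sqrt(33323 - 13/44) = sqrt(1466199/44) = 111*sqrt(1309)/22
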